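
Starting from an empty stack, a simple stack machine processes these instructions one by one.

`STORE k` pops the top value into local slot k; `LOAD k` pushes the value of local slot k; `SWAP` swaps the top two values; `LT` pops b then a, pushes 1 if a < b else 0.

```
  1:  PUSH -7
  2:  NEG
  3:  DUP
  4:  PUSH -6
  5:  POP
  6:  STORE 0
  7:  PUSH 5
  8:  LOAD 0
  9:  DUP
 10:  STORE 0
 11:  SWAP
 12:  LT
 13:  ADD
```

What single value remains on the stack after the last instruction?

PUSH -7 → -7
NEG     → 7
DUP     → 7 7
PUSH -6 → 7 7 -6
POP     → 7 7
STORE 0 → 7
PUSH 5  → 7 5
LOAD 0  → 7 5 7
DUP     → 7 5 7 7
STORE 0 → 7 5 7
SWAP    → 7 7 5
LT      → 7 0
ADD     → 7

7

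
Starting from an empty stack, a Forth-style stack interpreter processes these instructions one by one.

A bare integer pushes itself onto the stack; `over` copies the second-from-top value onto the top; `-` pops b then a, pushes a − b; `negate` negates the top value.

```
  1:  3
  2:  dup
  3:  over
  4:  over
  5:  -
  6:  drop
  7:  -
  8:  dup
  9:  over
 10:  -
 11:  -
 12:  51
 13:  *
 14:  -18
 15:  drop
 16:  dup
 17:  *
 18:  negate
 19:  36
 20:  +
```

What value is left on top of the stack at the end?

36

3      -> [3]
dup    -> [3, 3]
over   -> [3, 3, 3]
over   -> [3, 3, 3, 3]
-      -> [3, 3, 0]
drop   -> [3, 3]
-      -> [0]
dup    -> [0, 0]
over   -> [0, 0, 0]
-      -> [0, 0]
-      -> [0]
51     -> [0, 51]
*      -> [0]
-18    -> [0, -18]
drop   -> [0]
dup    -> [0, 0]
*      -> [0]
negate -> [0]
36     -> [0, 36]
+      -> [36]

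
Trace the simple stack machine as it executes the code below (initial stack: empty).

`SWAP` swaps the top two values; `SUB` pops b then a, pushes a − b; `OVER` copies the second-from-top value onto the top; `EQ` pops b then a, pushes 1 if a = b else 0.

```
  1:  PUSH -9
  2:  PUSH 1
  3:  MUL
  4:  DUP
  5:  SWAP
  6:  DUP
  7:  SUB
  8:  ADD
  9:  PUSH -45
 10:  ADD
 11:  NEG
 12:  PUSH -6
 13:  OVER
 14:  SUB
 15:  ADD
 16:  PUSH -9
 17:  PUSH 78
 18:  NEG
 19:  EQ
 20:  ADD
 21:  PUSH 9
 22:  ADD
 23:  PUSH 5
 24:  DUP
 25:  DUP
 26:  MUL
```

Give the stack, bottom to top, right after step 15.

PUSH -9  -> -9
PUSH 1   -> -9 1
MUL      -> -9
DUP      -> -9 -9
SWAP     -> -9 -9
DUP      -> -9 -9 -9
SUB      -> -9 0
ADD      -> -9
PUSH -45 -> -9 -45
ADD      -> -54
NEG      -> 54
PUSH -6  -> 54 -6
OVER     -> 54 -6 54
SUB      -> 54 -60
ADD      -> -6

[-6]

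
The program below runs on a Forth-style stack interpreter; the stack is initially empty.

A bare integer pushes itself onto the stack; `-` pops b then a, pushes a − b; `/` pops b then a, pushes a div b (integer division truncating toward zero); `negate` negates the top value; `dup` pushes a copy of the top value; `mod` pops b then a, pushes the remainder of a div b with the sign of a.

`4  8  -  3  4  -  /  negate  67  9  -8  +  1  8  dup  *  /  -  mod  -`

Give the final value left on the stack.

4      -> 4
8      -> 4 8
-      -> -4
3      -> -4 3
4      -> -4 3 4
-      -> -4 -1
/      -> 4
negate -> -4
67     -> -4 67
9      -> -4 67 9
-8     -> -4 67 9 -8
+      -> -4 67 1
1      -> -4 67 1 1
8      -> -4 67 1 1 8
dup    -> -4 67 1 1 8 8
*      -> -4 67 1 1 64
/      -> -4 67 1 0
-      -> -4 67 1
mod    -> -4 0
-      -> -4

-4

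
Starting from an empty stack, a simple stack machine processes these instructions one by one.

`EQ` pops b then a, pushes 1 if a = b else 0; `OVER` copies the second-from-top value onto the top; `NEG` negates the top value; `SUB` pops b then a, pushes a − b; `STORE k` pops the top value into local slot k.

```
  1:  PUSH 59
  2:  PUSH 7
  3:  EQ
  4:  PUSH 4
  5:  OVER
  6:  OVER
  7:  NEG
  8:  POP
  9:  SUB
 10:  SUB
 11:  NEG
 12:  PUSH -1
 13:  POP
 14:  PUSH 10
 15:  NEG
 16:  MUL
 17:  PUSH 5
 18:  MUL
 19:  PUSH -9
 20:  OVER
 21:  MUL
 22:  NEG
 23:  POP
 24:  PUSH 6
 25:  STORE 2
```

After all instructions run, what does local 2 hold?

PUSH 59  59
PUSH 7   59 7
EQ       0
PUSH 4   0 4
OVER     0 4 0
OVER     0 4 0 4
NEG      0 4 0 -4
POP      0 4 0
SUB      0 4
SUB      -4
NEG      4
PUSH -1  4 -1
POP      4
PUSH 10  4 10
NEG      4 -10
MUL      -40
PUSH 5   -40 5
MUL      -200
PUSH -9  -200 -9
OVER     -200 -9 -200
MUL      -200 1800
NEG      -200 -1800
POP      -200
PUSH 6   -200 6
STORE 2  -200

6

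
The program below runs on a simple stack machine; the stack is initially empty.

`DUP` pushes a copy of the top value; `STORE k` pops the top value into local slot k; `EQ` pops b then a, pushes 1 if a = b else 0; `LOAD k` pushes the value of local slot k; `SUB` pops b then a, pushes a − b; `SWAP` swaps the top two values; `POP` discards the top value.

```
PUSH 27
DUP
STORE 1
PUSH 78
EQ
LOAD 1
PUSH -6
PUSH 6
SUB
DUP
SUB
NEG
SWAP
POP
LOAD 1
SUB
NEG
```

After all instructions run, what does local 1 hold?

PUSH 27  27
DUP      27 27
STORE 1  27
PUSH 78  27 78
EQ       0
LOAD 1   0 27
PUSH -6  0 27 -6
PUSH 6   0 27 -6 6
SUB      0 27 -12
DUP      0 27 -12 -12
SUB      0 27 0
NEG      0 27 0
SWAP     0 0 27
POP      0 0
LOAD 1   0 0 27
SUB      0 -27
NEG      0 27

27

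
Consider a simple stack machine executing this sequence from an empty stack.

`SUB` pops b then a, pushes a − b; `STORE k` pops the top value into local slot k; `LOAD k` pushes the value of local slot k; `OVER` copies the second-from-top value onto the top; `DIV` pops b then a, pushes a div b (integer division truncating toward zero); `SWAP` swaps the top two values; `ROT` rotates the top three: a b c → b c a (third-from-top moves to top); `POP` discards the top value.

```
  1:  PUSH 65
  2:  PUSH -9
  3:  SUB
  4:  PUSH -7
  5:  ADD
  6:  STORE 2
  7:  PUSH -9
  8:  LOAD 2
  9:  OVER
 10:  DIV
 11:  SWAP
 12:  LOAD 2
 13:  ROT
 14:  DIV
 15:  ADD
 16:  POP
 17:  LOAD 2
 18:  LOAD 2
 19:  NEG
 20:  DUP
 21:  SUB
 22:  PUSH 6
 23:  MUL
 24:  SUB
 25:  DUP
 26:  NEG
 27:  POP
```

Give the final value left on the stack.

PUSH 65 : [65]
PUSH -9 : [65, -9]
SUB     : [74]
PUSH -7 : [74, -7]
ADD     : [67]
STORE 2 : []
PUSH -9 : [-9]
LOAD 2  : [-9, 67]
OVER    : [-9, 67, -9]
DIV     : [-9, -7]
SWAP    : [-7, -9]
LOAD 2  : [-7, -9, 67]
ROT     : [-9, 67, -7]
DIV     : [-9, -9]
ADD     : [-18]
POP     : []
LOAD 2  : [67]
LOAD 2  : [67, 67]
NEG     : [67, -67]
DUP     : [67, -67, -67]
SUB     : [67, 0]
PUSH 6  : [67, 0, 6]
MUL     : [67, 0]
SUB     : [67]
DUP     : [67, 67]
NEG     : [67, -67]
POP     : [67]

67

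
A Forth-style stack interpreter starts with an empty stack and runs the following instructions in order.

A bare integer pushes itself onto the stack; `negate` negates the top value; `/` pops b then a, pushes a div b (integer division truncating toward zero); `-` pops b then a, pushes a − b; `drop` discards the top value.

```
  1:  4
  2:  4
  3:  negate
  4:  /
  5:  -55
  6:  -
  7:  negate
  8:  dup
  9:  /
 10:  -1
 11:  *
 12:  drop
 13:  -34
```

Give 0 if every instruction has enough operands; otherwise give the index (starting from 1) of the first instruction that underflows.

4      → [4]
4      → [4, 4]
negate → [4, -4]
/      → [-1]
-55    → [-1, -55]
-      → [54]
negate → [-54]
dup    → [-54, -54]
/      → [1]
-1     → [1, -1]
*      → [-1]
drop   → []
-34    → [-34]

0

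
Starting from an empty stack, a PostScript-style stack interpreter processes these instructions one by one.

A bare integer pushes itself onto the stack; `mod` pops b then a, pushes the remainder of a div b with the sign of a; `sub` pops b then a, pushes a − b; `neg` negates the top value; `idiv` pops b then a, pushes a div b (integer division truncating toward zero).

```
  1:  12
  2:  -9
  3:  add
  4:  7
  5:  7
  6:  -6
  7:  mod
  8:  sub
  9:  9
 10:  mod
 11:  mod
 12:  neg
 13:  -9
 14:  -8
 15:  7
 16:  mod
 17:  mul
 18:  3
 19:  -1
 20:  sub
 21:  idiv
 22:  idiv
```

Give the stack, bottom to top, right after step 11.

[3]

12  -> [12]
-9  -> [12, -9]
add -> [3]
7   -> [3, 7]
7   -> [3, 7, 7]
-6  -> [3, 7, 7, -6]
mod -> [3, 7, 1]
sub -> [3, 6]
9   -> [3, 6, 9]
mod -> [3, 6]
mod -> [3]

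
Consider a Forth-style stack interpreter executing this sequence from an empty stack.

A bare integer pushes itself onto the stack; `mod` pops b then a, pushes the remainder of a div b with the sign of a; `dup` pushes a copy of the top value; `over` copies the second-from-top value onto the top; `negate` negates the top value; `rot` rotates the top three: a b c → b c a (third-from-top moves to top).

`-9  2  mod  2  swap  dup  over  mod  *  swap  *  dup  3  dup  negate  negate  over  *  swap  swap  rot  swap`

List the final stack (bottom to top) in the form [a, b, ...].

-9     -> [-9]
2      -> [-9, 2]
mod    -> [-1]
2      -> [-1, 2]
swap   -> [2, -1]
dup    -> [2, -1, -1]
over   -> [2, -1, -1, -1]
mod    -> [2, -1, 0]
*      -> [2, 0]
swap   -> [0, 2]
*      -> [0]
dup    -> [0, 0]
3      -> [0, 0, 3]
dup    -> [0, 0, 3, 3]
negate -> [0, 0, 3, -3]
negate -> [0, 0, 3, 3]
over   -> [0, 0, 3, 3, 3]
*      -> [0, 0, 3, 9]
swap   -> [0, 0, 9, 3]
swap   -> [0, 0, 3, 9]
rot    -> [0, 3, 9, 0]
swap   -> [0, 3, 0, 9]

[0, 3, 0, 9]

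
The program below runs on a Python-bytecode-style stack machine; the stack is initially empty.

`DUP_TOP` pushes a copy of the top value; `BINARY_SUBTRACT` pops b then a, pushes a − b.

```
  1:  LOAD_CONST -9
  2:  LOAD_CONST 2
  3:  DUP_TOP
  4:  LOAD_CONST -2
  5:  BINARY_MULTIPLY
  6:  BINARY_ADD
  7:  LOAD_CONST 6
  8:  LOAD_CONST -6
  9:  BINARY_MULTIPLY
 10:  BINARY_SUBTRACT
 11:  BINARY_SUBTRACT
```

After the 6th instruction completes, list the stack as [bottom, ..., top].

[-9, -2]

LOAD_CONST -9   -> [-9]
LOAD_CONST 2    -> [-9, 2]
DUP_TOP         -> [-9, 2, 2]
LOAD_CONST -2   -> [-9, 2, 2, -2]
BINARY_MULTIPLY -> [-9, 2, -4]
BINARY_ADD      -> [-9, -2]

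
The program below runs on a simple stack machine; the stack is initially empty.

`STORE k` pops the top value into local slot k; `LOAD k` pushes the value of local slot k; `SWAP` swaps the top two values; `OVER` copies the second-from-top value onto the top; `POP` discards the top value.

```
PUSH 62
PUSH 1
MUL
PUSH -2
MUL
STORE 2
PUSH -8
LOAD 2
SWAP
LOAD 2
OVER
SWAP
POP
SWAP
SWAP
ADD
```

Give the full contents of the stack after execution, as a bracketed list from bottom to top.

PUSH 62 → [62]
PUSH 1  → [62, 1]
MUL     → [62]
PUSH -2 → [62, -2]
MUL     → [-124]
STORE 2 → []
PUSH -8 → [-8]
LOAD 2  → [-8, -124]
SWAP    → [-124, -8]
LOAD 2  → [-124, -8, -124]
OVER    → [-124, -8, -124, -8]
SWAP    → [-124, -8, -8, -124]
POP     → [-124, -8, -8]
SWAP    → [-124, -8, -8]
SWAP    → [-124, -8, -8]
ADD     → [-124, -16]

[-124, -16]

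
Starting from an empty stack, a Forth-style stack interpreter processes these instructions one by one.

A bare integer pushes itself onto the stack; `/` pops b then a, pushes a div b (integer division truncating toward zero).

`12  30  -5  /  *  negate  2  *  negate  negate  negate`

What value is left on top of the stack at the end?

-144

12     -> 12
30     -> 12 30
-5     -> 12 30 -5
/      -> 12 -6
*      -> -72
negate -> 72
2      -> 72 2
*      -> 144
negate -> -144
negate -> 144
negate -> -144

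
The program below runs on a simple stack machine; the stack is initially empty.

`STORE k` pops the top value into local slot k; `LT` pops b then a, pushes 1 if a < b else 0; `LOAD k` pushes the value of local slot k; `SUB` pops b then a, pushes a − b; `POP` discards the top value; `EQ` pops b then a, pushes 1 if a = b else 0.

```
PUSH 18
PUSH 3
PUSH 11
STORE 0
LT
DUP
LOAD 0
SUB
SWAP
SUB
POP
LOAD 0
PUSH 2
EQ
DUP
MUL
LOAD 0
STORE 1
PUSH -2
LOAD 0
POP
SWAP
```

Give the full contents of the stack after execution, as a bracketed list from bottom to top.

[-2, 0]

PUSH 18 → [18]
PUSH 3  → [18, 3]
PUSH 11 → [18, 3, 11]
STORE 0 → [18, 3]
LT      → [0]
DUP     → [0, 0]
LOAD 0  → [0, 0, 11]
SUB     → [0, -11]
SWAP    → [-11, 0]
SUB     → [-11]
POP     → []
LOAD 0  → [11]
PUSH 2  → [11, 2]
EQ      → [0]
DUP     → [0, 0]
MUL     → [0]
LOAD 0  → [0, 11]
STORE 1 → [0]
PUSH -2 → [0, -2]
LOAD 0  → [0, -2, 11]
POP     → [0, -2]
SWAP    → [-2, 0]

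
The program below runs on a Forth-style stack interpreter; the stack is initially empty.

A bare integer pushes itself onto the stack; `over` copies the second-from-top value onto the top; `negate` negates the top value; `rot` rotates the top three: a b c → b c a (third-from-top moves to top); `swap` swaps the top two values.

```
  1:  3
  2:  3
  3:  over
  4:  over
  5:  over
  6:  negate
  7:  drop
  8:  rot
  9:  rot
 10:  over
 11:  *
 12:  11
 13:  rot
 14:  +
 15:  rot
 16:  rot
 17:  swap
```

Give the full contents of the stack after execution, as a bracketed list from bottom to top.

[3, 14, 9, 3]

3      : [3]
3      : [3, 3]
over   : [3, 3, 3]
over   : [3, 3, 3, 3]
over   : [3, 3, 3, 3, 3]
negate : [3, 3, 3, 3, -3]
drop   : [3, 3, 3, 3]
rot    : [3, 3, 3, 3]
rot    : [3, 3, 3, 3]
over   : [3, 3, 3, 3, 3]
*      : [3, 3, 3, 9]
11     : [3, 3, 3, 9, 11]
rot    : [3, 3, 9, 11, 3]
+      : [3, 3, 9, 14]
rot    : [3, 9, 14, 3]
rot    : [3, 14, 3, 9]
swap   : [3, 14, 9, 3]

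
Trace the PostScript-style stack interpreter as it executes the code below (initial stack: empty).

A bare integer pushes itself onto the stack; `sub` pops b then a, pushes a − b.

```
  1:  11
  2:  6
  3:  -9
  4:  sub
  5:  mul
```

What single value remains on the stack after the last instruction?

165

11  : 11
6   : 11 6
-9  : 11 6 -9
sub : 11 15
mul : 165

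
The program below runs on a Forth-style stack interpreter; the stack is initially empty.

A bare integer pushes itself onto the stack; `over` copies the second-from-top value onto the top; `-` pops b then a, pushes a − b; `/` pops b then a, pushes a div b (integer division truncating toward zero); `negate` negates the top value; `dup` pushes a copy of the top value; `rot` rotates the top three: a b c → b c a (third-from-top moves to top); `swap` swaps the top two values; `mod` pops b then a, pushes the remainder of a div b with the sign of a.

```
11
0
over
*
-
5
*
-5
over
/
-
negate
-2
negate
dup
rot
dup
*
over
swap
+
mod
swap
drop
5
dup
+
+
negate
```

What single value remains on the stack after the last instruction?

11      11
0       11 0
over    11 0 11
*       11 0
-       11
5       11 5
*       55
-5      55 -5
over    55 -5 55
/       55 0
-       55
negate  -55
-2      -55 -2
negate  -55 2
dup     -55 2 2
rot     2 2 -55
dup     2 2 -55 -55
*       2 2 3025
over    2 2 3025 2
swap    2 2 2 3025
+       2 2 3027
mod     2 2
swap    2 2
drop    2
5       2 5
dup     2 5 5
+       2 10
+       12
negate  -12

-12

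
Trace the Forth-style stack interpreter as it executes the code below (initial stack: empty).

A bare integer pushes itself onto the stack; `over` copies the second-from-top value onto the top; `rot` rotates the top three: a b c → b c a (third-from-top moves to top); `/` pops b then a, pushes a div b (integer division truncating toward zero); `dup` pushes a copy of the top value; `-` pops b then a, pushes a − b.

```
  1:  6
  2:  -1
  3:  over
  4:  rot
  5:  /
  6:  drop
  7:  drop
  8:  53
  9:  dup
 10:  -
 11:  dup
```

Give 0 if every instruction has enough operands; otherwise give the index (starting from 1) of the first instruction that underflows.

6    -> 6
-1   -> 6 -1
over -> 6 -1 6
rot  -> -1 6 6
/    -> -1 1
drop -> -1
drop -> (empty)
53   -> 53
dup  -> 53 53
-    -> 0
dup  -> 0 0

0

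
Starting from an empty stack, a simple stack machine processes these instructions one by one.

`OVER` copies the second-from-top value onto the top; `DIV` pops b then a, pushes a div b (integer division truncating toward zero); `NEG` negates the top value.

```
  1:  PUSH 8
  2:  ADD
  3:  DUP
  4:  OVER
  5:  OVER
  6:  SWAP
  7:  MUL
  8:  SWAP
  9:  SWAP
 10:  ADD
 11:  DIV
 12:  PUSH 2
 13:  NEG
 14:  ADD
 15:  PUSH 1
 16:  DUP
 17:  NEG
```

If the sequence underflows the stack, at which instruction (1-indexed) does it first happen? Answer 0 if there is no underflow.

PUSH 8  [8]
ADD  — needs 2 operands, stack has 1 → underflow

2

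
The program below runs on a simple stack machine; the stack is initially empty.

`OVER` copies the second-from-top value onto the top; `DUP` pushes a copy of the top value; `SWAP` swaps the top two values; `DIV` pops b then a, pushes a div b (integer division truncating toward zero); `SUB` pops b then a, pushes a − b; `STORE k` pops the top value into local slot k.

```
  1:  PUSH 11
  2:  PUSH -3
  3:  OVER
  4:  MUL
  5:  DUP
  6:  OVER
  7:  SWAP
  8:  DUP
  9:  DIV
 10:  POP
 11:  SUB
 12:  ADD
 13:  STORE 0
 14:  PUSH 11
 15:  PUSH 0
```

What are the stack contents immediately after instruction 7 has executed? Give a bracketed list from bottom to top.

PUSH 11 → [11]
PUSH -3 → [11, -3]
OVER    → [11, -3, 11]
MUL     → [11, -33]
DUP     → [11, -33, -33]
OVER    → [11, -33, -33, -33]
SWAP    → [11, -33, -33, -33]

[11, -33, -33, -33]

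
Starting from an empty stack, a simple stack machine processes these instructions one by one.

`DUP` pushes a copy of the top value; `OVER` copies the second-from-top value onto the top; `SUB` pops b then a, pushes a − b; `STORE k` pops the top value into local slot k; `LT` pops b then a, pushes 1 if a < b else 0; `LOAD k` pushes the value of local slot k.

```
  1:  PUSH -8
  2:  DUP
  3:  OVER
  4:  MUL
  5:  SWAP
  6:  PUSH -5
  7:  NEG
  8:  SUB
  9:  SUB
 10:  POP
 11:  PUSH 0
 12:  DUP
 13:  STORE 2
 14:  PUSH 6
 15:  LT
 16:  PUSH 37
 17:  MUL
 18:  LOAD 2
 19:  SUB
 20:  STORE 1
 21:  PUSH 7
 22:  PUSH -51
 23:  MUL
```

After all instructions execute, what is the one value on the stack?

-357

PUSH -8  : [-8]
DUP      : [-8, -8]
OVER     : [-8, -8, -8]
MUL      : [-8, 64]
SWAP     : [64, -8]
PUSH -5  : [64, -8, -5]
NEG      : [64, -8, 5]
SUB      : [64, -13]
SUB      : [77]
POP      : []
PUSH 0   : [0]
DUP      : [0, 0]
STORE 2  : [0]
PUSH 6   : [0, 6]
LT       : [1]
PUSH 37  : [1, 37]
MUL      : [37]
LOAD 2   : [37, 0]
SUB      : [37]
STORE 1  : []
PUSH 7   : [7]
PUSH -51 : [7, -51]
MUL      : [-357]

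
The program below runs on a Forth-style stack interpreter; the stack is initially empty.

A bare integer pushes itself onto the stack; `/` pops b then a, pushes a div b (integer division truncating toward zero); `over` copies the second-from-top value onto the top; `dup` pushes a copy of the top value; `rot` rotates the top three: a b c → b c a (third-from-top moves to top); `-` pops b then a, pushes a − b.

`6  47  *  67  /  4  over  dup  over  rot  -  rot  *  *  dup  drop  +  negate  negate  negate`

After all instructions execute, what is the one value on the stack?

-4

6       [6]
47      [6, 47]
*       [282]
67      [282, 67]
/       [4]
4       [4, 4]
over    [4, 4, 4]
dup     [4, 4, 4, 4]
over    [4, 4, 4, 4, 4]
rot     [4, 4, 4, 4, 4]
-       [4, 4, 4, 0]
rot     [4, 4, 0, 4]
*       [4, 4, 0]
*       [4, 0]
dup     [4, 0, 0]
drop    [4, 0]
+       [4]
negate  [-4]
negate  [4]
negate  [-4]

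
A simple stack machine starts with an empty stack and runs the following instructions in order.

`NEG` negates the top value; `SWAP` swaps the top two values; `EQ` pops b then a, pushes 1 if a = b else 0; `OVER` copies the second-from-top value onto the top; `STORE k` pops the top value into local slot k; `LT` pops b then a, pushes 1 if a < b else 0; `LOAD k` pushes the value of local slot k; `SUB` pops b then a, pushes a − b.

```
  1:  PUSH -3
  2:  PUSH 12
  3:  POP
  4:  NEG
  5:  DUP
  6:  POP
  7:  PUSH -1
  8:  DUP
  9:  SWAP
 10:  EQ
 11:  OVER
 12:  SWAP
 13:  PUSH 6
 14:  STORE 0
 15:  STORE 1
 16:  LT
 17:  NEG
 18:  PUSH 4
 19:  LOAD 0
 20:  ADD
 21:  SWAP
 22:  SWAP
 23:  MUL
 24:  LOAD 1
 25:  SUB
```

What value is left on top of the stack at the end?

PUSH -3 -> [-3]
PUSH 12 -> [-3, 12]
POP     -> [-3]
NEG     -> [3]
DUP     -> [3, 3]
POP     -> [3]
PUSH -1 -> [3, -1]
DUP     -> [3, -1, -1]
SWAP    -> [3, -1, -1]
EQ      -> [3, 1]
OVER    -> [3, 1, 3]
SWAP    -> [3, 3, 1]
PUSH 6  -> [3, 3, 1, 6]
STORE 0 -> [3, 3, 1]
STORE 1 -> [3, 3]
LT      -> [0]
NEG     -> [0]
PUSH 4  -> [0, 4]
LOAD 0  -> [0, 4, 6]
ADD     -> [0, 10]
SWAP    -> [10, 0]
SWAP    -> [0, 10]
MUL     -> [0]
LOAD 1  -> [0, 1]
SUB     -> [-1]

-1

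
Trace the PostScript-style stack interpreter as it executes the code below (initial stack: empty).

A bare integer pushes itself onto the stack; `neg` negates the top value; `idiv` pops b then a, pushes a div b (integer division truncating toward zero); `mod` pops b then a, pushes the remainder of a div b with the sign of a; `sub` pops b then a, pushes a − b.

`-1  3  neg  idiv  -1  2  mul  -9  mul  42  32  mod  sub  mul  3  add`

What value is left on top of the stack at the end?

-1   → -1
3    → -1 3
neg  → -1 -3
idiv → 0
-1   → 0 -1
2    → 0 -1 2
mul  → 0 -2
-9   → 0 -2 -9
mul  → 0 18
42   → 0 18 42
32   → 0 18 42 32
mod  → 0 18 10
sub  → 0 8
mul  → 0
3    → 0 3
add  → 3

3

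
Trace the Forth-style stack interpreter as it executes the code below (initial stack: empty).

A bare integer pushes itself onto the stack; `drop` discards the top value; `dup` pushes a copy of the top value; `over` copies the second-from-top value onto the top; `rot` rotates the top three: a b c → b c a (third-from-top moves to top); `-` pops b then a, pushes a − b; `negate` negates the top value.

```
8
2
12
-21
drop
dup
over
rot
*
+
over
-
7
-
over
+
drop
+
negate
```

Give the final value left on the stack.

8       8
2       8 2
12      8 2 12
-21     8 2 12 -21
drop    8 2 12
dup     8 2 12 12
over    8 2 12 12 12
rot     8 2 12 12 12
*       8 2 12 144
+       8 2 156
over    8 2 156 2
-       8 2 154
7       8 2 154 7
-       8 2 147
over    8 2 147 2
+       8 2 149
drop    8 2
+       10
negate  -10

-10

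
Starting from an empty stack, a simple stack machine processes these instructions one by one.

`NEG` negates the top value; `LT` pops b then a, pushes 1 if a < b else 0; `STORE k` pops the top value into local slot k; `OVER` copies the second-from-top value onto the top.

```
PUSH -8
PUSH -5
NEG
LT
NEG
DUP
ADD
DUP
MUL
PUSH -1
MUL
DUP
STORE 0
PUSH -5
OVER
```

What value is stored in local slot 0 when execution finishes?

PUSH -8 -> -8
PUSH -5 -> -8 -5
NEG     -> -8 5
LT      -> 1
NEG     -> -1
DUP     -> -1 -1
ADD     -> -2
DUP     -> -2 -2
MUL     -> 4
PUSH -1 -> 4 -1
MUL     -> -4
DUP     -> -4 -4
STORE 0 -> -4
PUSH -5 -> -4 -5
OVER    -> -4 -5 -4

-4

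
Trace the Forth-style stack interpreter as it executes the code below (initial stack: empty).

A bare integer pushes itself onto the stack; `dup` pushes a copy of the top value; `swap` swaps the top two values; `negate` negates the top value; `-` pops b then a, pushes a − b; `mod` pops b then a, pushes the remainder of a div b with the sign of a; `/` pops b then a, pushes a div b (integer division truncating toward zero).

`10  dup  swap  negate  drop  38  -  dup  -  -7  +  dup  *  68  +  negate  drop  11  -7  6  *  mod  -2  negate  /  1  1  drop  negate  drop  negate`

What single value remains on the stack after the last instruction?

10     : 10
dup    : 10 10
swap   : 10 10
negate : 10 -10
drop   : 10
38     : 10 38
-      : -28
dup    : -28 -28
-      : 0
-7     : 0 -7
+      : -7
dup    : -7 -7
*      : 49
68     : 49 68
+      : 117
negate : -117
drop   : (empty)
11     : 11
-7     : 11 -7
6      : 11 -7 6
*      : 11 -42
mod    : 11
-2     : 11 -2
negate : 11 2
/      : 5
1      : 5 1
1      : 5 1 1
drop   : 5 1
negate : 5 -1
drop   : 5
negate : -5

-5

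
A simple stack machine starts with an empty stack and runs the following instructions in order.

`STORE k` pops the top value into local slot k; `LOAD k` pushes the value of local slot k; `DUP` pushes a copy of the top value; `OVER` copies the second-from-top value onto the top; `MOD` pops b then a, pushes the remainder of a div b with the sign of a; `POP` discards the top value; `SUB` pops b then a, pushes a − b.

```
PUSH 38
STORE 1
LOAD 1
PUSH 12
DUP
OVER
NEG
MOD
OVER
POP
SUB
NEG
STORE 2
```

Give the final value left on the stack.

38

PUSH 38 -> 38
STORE 1 -> (empty)
LOAD 1  -> 38
PUSH 12 -> 38 12
DUP     -> 38 12 12
OVER    -> 38 12 12 12
NEG     -> 38 12 12 -12
MOD     -> 38 12 0
OVER    -> 38 12 0 12
POP     -> 38 12 0
SUB     -> 38 12
NEG     -> 38 -12
STORE 2 -> 38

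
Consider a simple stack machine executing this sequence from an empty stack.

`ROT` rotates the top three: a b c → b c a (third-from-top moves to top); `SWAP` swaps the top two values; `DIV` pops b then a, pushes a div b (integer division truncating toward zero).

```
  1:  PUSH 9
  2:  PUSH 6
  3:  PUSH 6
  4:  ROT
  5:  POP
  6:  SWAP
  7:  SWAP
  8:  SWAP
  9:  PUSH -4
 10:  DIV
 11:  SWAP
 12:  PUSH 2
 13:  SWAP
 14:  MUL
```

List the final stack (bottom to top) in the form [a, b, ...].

[-1, 12]

PUSH 9  -> 9
PUSH 6  -> 9 6
PUSH 6  -> 9 6 6
ROT     -> 6 6 9
POP     -> 6 6
SWAP    -> 6 6
SWAP    -> 6 6
SWAP    -> 6 6
PUSH -4 -> 6 6 -4
DIV     -> 6 -1
SWAP    -> -1 6
PUSH 2  -> -1 6 2
SWAP    -> -1 2 6
MUL     -> -1 12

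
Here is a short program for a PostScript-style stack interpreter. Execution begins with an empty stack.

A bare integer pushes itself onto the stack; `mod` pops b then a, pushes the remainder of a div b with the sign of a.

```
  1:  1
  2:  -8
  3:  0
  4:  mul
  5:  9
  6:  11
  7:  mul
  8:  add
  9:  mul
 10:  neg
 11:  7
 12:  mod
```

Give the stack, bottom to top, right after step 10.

1   → [1]
-8  → [1, -8]
0   → [1, -8, 0]
mul → [1, 0]
9   → [1, 0, 9]
11  → [1, 0, 9, 11]
mul → [1, 0, 99]
add → [1, 99]
mul → [99]
neg → [-99]

[-99]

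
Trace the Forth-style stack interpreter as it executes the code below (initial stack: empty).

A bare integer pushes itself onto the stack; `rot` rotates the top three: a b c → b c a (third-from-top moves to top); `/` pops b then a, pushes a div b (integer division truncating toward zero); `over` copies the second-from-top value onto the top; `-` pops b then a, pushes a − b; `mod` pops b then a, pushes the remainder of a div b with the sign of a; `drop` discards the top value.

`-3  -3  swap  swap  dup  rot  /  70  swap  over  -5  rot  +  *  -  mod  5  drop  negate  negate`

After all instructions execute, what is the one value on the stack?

-3

-3      -3
-3      -3 -3
swap    -3 -3
swap    -3 -3
dup     -3 -3 -3
rot     -3 -3 -3
/       -3 1
70      -3 1 70
swap    -3 70 1
over    -3 70 1 70
-5      -3 70 1 70 -5
rot     -3 70 70 -5 1
+       -3 70 70 -4
*       -3 70 -280
-       -3 350
mod     -3
5       -3 5
drop    -3
negate  3
negate  -3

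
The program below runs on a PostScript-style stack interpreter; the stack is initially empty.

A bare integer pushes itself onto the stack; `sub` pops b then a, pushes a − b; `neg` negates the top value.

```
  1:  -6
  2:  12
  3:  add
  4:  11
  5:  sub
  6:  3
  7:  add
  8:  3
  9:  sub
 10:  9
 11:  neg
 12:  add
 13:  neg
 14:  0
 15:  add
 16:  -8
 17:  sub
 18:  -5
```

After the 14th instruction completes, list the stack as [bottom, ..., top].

[14, 0]

-6  → -6
12  → -6 12
add → 6
11  → 6 11
sub → -5
3   → -5 3
add → -2
3   → -2 3
sub → -5
9   → -5 9
neg → -5 -9
add → -14
neg → 14
0   → 14 0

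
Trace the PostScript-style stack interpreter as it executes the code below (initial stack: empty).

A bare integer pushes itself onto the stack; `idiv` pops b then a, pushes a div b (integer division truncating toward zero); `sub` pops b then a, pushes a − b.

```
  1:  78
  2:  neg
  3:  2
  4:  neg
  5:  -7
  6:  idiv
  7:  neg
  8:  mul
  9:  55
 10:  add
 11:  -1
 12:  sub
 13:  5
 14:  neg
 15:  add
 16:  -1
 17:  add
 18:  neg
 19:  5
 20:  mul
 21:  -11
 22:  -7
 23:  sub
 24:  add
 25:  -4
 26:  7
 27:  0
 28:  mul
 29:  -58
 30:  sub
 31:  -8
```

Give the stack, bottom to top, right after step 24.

78   : [78]
neg  : [-78]
2    : [-78, 2]
neg  : [-78, -2]
-7   : [-78, -2, -7]
idiv : [-78, 0]
neg  : [-78, 0]
mul  : [0]
55   : [0, 55]
add  : [55]
-1   : [55, -1]
sub  : [56]
5    : [56, 5]
neg  : [56, -5]
add  : [51]
-1   : [51, -1]
add  : [50]
neg  : [-50]
5    : [-50, 5]
mul  : [-250]
-11  : [-250, -11]
-7   : [-250, -11, -7]
sub  : [-250, -4]
add  : [-254]

[-254]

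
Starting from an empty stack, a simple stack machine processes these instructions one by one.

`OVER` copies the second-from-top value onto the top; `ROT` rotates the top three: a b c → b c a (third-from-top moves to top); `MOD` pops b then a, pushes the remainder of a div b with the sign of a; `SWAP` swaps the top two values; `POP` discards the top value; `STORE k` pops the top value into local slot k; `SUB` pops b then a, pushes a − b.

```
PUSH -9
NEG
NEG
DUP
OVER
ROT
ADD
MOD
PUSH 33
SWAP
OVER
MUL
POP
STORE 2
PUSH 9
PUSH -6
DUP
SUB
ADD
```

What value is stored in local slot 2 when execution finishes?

33

PUSH -9 -> -9
NEG     -> 9
NEG     -> -9
DUP     -> -9 -9
OVER    -> -9 -9 -9
ROT     -> -9 -9 -9
ADD     -> -9 -18
MOD     -> -9
PUSH 33 -> -9 33
SWAP    -> 33 -9
OVER    -> 33 -9 33
MUL     -> 33 -297
POP     -> 33
STORE 2 -> (empty)
PUSH 9  -> 9
PUSH -6 -> 9 -6
DUP     -> 9 -6 -6
SUB     -> 9 0
ADD     -> 9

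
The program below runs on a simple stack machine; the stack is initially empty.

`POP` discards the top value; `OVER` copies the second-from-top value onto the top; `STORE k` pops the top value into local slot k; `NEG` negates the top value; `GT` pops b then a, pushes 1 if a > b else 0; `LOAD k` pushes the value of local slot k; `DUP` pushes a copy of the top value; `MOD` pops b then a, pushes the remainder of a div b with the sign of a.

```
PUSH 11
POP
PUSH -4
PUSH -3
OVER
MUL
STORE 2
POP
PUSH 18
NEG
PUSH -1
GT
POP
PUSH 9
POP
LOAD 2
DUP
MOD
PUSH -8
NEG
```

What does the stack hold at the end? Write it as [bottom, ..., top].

PUSH 11 -> [11]
POP     -> []
PUSH -4 -> [-4]
PUSH -3 -> [-4, -3]
OVER    -> [-4, -3, -4]
MUL     -> [-4, 12]
STORE 2 -> [-4]
POP     -> []
PUSH 18 -> [18]
NEG     -> [-18]
PUSH -1 -> [-18, -1]
GT      -> [0]
POP     -> []
PUSH 9  -> [9]
POP     -> []
LOAD 2  -> [12]
DUP     -> [12, 12]
MOD     -> [0]
PUSH -8 -> [0, -8]
NEG     -> [0, 8]

[0, 8]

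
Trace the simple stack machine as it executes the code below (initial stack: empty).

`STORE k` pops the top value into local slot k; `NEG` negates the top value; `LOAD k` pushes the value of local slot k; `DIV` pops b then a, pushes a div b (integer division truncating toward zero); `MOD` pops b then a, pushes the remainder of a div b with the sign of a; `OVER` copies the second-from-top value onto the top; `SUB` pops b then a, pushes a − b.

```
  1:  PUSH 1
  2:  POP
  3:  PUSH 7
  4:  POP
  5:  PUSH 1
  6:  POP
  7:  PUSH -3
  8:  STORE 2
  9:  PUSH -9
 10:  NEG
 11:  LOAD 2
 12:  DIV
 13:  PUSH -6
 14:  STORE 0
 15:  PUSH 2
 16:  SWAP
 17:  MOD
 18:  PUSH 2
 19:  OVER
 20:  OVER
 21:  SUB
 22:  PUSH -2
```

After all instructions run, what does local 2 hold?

PUSH 1   1
POP      (empty)
PUSH 7   7
POP      (empty)
PUSH 1   1
POP      (empty)
PUSH -3  -3
STORE 2  (empty)
PUSH -9  -9
NEG      9
LOAD 2   9 -3
DIV      -3
PUSH -6  -3 -6
STORE 0  -3
PUSH 2   -3 2
SWAP     2 -3
MOD      2
PUSH 2   2 2
OVER     2 2 2
OVER     2 2 2 2
SUB      2 2 0
PUSH -2  2 2 0 -2

-3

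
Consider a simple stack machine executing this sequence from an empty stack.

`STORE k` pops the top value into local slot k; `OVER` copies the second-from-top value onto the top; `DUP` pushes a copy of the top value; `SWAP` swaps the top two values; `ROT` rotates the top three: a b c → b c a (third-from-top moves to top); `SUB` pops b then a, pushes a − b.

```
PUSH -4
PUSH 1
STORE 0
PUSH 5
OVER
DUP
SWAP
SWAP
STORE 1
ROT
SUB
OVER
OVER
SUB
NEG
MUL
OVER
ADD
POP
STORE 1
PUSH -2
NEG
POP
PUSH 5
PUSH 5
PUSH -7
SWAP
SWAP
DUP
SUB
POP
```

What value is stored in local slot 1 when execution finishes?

PUSH -4 -> [-4]
PUSH 1  -> [-4, 1]
STORE 0 -> [-4]
PUSH 5  -> [-4, 5]
OVER    -> [-4, 5, -4]
DUP     -> [-4, 5, -4, -4]
SWAP    -> [-4, 5, -4, -4]
SWAP    -> [-4, 5, -4, -4]
STORE 1 -> [-4, 5, -4]
ROT     -> [5, -4, -4]
SUB     -> [5, 0]
OVER    -> [5, 0, 5]
OVER    -> [5, 0, 5, 0]
SUB     -> [5, 0, 5]
NEG     -> [5, 0, -5]
MUL     -> [5, 0]
OVER    -> [5, 0, 5]
ADD     -> [5, 5]
POP     -> [5]
STORE 1 -> []
PUSH -2 -> [-2]
NEG     -> [2]
POP     -> []
PUSH 5  -> [5]
PUSH 5  -> [5, 5]
PUSH -7 -> [5, 5, -7]
SWAP    -> [5, -7, 5]
SWAP    -> [5, 5, -7]
DUP     -> [5, 5, -7, -7]
SUB     -> [5, 5, 0]
POP     -> [5, 5]

5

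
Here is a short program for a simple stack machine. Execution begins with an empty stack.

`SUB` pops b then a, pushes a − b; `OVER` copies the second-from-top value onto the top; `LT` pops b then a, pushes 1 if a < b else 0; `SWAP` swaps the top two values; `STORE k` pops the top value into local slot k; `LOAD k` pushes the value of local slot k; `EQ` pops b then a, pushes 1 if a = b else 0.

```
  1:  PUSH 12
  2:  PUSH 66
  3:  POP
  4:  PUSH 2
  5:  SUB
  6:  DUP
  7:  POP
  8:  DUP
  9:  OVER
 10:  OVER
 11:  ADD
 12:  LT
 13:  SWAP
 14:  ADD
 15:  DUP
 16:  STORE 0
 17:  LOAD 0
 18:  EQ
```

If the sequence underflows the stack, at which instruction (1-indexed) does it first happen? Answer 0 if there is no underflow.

PUSH 12 -> [12]
PUSH 66 -> [12, 66]
POP     -> [12]
PUSH 2  -> [12, 2]
SUB     -> [10]
DUP     -> [10, 10]
POP     -> [10]
DUP     -> [10, 10]
OVER    -> [10, 10, 10]
OVER    -> [10, 10, 10, 10]
ADD     -> [10, 10, 20]
LT      -> [10, 1]
SWAP    -> [1, 10]
ADD     -> [11]
DUP     -> [11, 11]
STORE 0 -> [11]
LOAD 0  -> [11, 11]
EQ      -> [1]

0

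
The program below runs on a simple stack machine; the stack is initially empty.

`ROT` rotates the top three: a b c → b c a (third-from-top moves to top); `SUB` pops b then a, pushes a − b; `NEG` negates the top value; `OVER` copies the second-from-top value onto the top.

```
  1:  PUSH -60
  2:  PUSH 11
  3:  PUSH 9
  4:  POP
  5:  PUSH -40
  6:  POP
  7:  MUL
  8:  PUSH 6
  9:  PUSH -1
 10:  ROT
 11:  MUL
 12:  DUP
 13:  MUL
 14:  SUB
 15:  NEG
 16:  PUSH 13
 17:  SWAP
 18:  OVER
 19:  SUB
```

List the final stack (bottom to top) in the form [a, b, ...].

PUSH -60 -> -60
PUSH 11  -> -60 11
PUSH 9   -> -60 11 9
POP      -> -60 11
PUSH -40 -> -60 11 -40
POP      -> -60 11
MUL      -> -660
PUSH 6   -> -660 6
PUSH -1  -> -660 6 -1
ROT      -> 6 -1 -660
MUL      -> 6 660
DUP      -> 6 660 660
MUL      -> 6 435600
SUB      -> -435594
NEG      -> 435594
PUSH 13  -> 435594 13
SWAP     -> 13 435594
OVER     -> 13 435594 13
SUB      -> 13 435581

[13, 435581]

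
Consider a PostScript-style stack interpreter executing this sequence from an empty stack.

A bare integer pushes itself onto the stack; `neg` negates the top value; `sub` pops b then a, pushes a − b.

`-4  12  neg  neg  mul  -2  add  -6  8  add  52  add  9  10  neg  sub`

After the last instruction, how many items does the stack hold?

-4  : [-4]
12  : [-4, 12]
neg : [-4, -12]
neg : [-4, 12]
mul : [-48]
-2  : [-48, -2]
add : [-50]
-6  : [-50, -6]
8   : [-50, -6, 8]
add : [-50, 2]
52  : [-50, 2, 52]
add : [-50, 54]
9   : [-50, 54, 9]
10  : [-50, 54, 9, 10]
neg : [-50, 54, 9, -10]
sub : [-50, 54, 19]

3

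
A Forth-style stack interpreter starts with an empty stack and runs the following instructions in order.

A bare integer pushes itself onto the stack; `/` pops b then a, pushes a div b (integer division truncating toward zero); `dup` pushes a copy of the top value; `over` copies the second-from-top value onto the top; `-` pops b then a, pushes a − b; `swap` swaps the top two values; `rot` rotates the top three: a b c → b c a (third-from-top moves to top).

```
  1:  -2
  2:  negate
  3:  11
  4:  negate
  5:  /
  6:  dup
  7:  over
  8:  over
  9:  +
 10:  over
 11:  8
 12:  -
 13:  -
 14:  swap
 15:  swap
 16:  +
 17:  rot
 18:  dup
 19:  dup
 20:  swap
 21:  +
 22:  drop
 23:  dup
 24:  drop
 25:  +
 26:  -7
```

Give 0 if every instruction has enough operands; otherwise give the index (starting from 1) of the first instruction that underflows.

-2      [-2]
negate  [2]
11      [2, 11]
negate  [2, -11]
/       [0]
dup     [0, 0]
over    [0, 0, 0]
over    [0, 0, 0, 0]
+       [0, 0, 0]
over    [0, 0, 0, 0]
8       [0, 0, 0, 0, 8]
-       [0, 0, 0, -8]
-       [0, 0, 8]
swap    [0, 8, 0]
swap    [0, 0, 8]
+       [0, 8]
rot  — needs 3 operands, stack has 2 → underflow

17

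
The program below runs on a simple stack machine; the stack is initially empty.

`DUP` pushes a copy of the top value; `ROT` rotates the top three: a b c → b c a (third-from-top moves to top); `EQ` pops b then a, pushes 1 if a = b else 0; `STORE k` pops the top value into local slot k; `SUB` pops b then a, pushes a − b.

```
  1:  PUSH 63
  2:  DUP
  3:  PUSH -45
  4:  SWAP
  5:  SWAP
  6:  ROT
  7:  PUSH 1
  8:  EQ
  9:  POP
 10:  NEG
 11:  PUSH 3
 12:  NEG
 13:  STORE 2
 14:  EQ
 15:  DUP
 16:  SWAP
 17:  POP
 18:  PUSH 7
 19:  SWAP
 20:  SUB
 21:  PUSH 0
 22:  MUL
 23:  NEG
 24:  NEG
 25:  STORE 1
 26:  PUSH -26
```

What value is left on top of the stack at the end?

-26

PUSH 63   [63]
DUP       [63, 63]
PUSH -45  [63, 63, -45]
SWAP      [63, -45, 63]
SWAP      [63, 63, -45]
ROT       [63, -45, 63]
PUSH 1    [63, -45, 63, 1]
EQ        [63, -45, 0]
POP       [63, -45]
NEG       [63, 45]
PUSH 3    [63, 45, 3]
NEG       [63, 45, -3]
STORE 2   [63, 45]
EQ        [0]
DUP       [0, 0]
SWAP      [0, 0]
POP       [0]
PUSH 7    [0, 7]
SWAP      [7, 0]
SUB       [7]
PUSH 0    [7, 0]
MUL       [0]
NEG       [0]
NEG       [0]
STORE 1   []
PUSH -26  [-26]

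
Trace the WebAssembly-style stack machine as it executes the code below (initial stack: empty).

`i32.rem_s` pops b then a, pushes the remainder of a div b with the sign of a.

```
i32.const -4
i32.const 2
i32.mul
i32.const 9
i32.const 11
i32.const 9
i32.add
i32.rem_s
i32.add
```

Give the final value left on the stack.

1

i32.const -4  -4
i32.const 2   -4 2
i32.mul       -8
i32.const 9   -8 9
i32.const 11  -8 9 11
i32.const 9   -8 9 11 9
i32.add       -8 9 20
i32.rem_s     -8 9
i32.add       1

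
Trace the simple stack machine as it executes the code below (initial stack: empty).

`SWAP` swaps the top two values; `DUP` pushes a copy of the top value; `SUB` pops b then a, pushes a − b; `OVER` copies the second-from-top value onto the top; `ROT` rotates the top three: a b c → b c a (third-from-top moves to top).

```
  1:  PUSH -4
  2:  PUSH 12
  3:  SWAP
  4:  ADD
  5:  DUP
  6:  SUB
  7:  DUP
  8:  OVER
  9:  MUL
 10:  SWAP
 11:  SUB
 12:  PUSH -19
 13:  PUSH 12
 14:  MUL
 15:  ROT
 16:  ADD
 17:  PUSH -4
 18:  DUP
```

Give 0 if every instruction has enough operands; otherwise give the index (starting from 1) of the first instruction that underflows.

15

PUSH -4  -> -4
PUSH 12  -> -4 12
SWAP     -> 12 -4
ADD      -> 8
DUP      -> 8 8
SUB      -> 0
DUP      -> 0 0
OVER     -> 0 0 0
MUL      -> 0 0
SWAP     -> 0 0
SUB      -> 0
PUSH -19 -> 0 -19
PUSH 12  -> 0 -19 12
MUL      -> 0 -228
ROT  — needs 3 operands, stack has 2 → underflow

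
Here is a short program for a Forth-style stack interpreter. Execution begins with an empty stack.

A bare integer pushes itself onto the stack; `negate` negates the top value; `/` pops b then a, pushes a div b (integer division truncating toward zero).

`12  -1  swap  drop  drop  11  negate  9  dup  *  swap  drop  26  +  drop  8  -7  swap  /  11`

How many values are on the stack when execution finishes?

12     -> 12
-1     -> 12 -1
swap   -> -1 12
drop   -> -1
drop   -> (empty)
11     -> 11
negate -> -11
9      -> -11 9
dup    -> -11 9 9
*      -> -11 81
swap   -> 81 -11
drop   -> 81
26     -> 81 26
+      -> 107
drop   -> (empty)
8      -> 8
-7     -> 8 -7
swap   -> -7 8
/      -> 0
11     -> 0 11

2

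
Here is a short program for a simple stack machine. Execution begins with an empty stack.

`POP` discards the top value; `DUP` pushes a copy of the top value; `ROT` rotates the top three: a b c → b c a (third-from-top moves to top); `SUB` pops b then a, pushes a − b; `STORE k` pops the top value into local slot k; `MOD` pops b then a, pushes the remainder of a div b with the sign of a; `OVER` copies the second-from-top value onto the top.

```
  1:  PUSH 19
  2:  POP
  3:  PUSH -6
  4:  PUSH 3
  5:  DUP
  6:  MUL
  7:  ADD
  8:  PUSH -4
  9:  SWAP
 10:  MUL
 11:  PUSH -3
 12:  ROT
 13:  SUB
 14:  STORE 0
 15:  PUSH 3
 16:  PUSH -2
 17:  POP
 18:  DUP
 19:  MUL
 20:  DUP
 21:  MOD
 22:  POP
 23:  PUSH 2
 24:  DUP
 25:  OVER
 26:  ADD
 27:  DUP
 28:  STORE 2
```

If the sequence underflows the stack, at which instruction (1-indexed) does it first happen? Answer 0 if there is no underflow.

12

PUSH 19  19
POP      (empty)
PUSH -6  -6
PUSH 3   -6 3
DUP      -6 3 3
MUL      -6 9
ADD      3
PUSH -4  3 -4
SWAP     -4 3
MUL      -12
PUSH -3  -12 -3
ROT  — needs 3 operands, stack has 2 → underflow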